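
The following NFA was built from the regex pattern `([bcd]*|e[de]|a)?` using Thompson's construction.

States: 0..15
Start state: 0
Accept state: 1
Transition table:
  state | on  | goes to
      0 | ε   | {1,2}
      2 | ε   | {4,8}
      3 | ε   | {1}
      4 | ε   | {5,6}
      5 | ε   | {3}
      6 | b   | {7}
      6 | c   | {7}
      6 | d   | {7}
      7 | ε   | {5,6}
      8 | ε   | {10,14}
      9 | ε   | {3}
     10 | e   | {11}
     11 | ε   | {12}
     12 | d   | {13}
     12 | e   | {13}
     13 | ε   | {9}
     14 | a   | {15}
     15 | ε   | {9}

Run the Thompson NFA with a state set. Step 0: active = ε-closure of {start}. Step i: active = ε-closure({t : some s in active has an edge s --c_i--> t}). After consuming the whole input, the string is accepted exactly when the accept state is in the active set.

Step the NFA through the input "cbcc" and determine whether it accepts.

initial (ε-close {0}): {0,1,2,3,4,5,6,8,10,14}
'c' @ 1: {1,3,5,6,7}  ✓accept
'b' @ 2: {1,3,5,6,7}  ✓accept
'c' @ 3: {1,3,5,6,7}  ✓accept
'c' @ 4: {1,3,5,6,7}  ✓accept
final: {1,3,5,6,7}; accept 1 in set

Answer: ACCEPT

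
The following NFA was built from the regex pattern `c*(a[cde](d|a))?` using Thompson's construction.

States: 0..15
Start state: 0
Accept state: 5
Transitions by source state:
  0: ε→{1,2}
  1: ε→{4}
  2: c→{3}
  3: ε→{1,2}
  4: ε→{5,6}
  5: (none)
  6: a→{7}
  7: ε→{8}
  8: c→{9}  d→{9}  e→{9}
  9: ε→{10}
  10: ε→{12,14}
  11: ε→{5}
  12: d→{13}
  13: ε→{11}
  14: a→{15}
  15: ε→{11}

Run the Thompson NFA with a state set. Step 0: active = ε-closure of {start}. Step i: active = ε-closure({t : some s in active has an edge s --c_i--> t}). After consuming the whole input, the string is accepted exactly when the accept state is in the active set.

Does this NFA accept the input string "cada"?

Answer: ACCEPT

Steps:
initial (ε-close {0}): {0,1,2,4,5,6}
'c' @ 1: {1,2,3,4,5,6}  (accept∈set)
'a' @ 2: {7,8}
'd' @ 3: {9,10,12,14}
'a' @ 4: {5,11,15}  (accept∈set)
end set {5,11,15} — state 5 in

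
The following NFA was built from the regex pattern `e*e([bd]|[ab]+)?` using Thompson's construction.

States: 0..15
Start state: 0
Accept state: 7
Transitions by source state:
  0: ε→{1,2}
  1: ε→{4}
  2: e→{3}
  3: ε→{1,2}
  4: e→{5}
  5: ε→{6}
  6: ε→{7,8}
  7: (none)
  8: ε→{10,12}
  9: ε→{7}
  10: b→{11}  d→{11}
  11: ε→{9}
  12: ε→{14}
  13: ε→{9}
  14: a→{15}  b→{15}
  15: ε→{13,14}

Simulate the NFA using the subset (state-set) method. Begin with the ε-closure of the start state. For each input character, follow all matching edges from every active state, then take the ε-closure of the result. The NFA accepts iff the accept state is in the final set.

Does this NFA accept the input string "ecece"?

Answer: REJECT

Trace:
S₀ = ε-closure({0}) = {0,1,2,4}
'e' @ 1: {1,2,3,4,5,6,7,8,10,12,14}  ✓accept
'c' @ 2: {}  — state set empty
rest 'ece' ignored (set empty)
after full input: {}  (accept=7 not in)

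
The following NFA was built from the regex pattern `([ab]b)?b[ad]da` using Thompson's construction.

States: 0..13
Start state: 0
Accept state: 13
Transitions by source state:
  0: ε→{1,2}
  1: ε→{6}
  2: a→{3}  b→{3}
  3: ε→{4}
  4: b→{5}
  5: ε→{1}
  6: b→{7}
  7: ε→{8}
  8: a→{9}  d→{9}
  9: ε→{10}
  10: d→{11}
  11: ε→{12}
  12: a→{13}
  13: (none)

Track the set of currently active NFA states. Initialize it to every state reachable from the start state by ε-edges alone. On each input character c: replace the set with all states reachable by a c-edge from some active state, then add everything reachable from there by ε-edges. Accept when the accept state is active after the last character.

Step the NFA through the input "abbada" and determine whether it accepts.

S₀ = ε-closure({0}) = {0,1,2,6}
'a' @ 1: {3,4}
'b' @ 2: {1,5,6}
'b' @ 3: {7,8}
'a' @ 4: {9,10}
'd' @ 5: {11,12}
'a' @ 6: {13}  ✓accept
after full input: {13}  (accept=13 in)

Answer: ACCEPT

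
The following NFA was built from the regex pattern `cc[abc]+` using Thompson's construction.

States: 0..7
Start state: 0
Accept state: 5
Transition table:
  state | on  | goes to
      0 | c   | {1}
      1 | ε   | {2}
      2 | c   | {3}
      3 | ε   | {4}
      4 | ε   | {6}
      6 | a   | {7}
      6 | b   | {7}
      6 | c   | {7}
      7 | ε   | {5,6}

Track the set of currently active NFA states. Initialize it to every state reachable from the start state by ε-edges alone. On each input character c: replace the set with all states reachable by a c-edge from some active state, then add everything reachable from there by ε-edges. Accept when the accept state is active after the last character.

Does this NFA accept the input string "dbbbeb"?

Answer: REJECT

Trace:
start: ε-closure({0}) = {0}
'd' @ 1: {}  — dead — no transitions
rest 'bbbeb' ignored (set empty)
end set {} — state 5 not in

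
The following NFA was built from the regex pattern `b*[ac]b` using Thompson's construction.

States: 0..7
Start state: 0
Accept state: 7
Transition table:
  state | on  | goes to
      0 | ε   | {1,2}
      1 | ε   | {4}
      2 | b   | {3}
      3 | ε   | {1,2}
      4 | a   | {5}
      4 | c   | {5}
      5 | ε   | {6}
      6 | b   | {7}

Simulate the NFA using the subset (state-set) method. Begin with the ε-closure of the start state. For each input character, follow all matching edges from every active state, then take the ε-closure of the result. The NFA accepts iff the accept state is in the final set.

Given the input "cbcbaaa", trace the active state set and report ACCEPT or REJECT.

start: ε-closure({0}) = {0,1,2,4}
'c' @ 1: {5,6}
'b' @ 2: {7}  ✓accept
'c' @ 3: {}  — state set empty
rest 'baaa' ignored (set empty)
after full input: {}  (accept=7 not in)

Answer: REJECT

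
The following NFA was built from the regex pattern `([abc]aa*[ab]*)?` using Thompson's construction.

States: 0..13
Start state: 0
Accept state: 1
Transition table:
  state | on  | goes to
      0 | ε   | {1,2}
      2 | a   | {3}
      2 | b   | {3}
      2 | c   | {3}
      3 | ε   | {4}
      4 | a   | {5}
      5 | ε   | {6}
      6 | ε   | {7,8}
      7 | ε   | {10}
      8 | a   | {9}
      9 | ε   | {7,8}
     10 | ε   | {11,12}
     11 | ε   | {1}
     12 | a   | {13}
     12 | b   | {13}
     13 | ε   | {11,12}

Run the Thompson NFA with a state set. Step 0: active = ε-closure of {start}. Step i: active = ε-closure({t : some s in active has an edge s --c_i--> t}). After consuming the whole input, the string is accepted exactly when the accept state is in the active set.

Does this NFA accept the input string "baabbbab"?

Answer: ACCEPT

Derivation:
S₀ = ε-closure({0}) = {0,1,2}
'b' @ 1: {3,4}
'a' @ 2: {1,5,6,7,8,10,11,12}  (accept∈set)
'a' @ 3: {1,7,8,9,10,11,12,13}  (accept∈set)
'b' @ 4: {1,11,12,13}  (accept∈set)
'b' @ 5: {1,11,12,13}  (accept∈set)
'b' @ 6: {1,11,12,13}  (accept∈set)
'a' @ 7: {1,11,12,13}  (accept∈set)
'b' @ 8: {1,11,12,13}  (accept∈set)
after full input: {1,11,12,13}  (accept=1 in)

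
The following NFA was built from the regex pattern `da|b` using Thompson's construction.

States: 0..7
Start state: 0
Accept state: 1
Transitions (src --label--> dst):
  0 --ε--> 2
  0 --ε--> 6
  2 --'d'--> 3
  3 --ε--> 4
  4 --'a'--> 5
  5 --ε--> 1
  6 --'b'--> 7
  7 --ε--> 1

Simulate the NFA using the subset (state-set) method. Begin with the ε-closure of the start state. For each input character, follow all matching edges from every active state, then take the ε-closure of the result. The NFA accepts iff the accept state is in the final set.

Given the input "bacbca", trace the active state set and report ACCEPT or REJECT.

start: ε-closure({0}) = {0,2,6}
'b' @ 1: {1,7}  ✓accept
'a' @ 2: {}  — dead — no transitions
rest 'cbca' ignored (set empty)
after full input: {}  (accept=1 not in)

Answer: REJECT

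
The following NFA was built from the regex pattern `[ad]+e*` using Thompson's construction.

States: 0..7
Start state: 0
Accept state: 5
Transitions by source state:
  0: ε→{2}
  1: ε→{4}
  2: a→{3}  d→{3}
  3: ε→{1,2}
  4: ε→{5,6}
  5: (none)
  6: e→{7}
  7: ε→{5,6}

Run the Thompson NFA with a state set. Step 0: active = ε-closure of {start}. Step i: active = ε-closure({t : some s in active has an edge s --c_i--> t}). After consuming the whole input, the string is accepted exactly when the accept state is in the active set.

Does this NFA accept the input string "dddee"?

Answer: ACCEPT

Derivation:
initial (ε-close {0}): {0,2}
'd' @ 1: {1,2,3,4,5,6}  (accept∈set)
'd' @ 2: {1,2,3,4,5,6}  (accept∈set)
'd' @ 3: {1,2,3,4,5,6}  (accept∈set)
'e' @ 4: {5,6,7}  (accept∈set)
'e' @ 5: {5,6,7}  (accept∈set)
after full input: {5,6,7}  (accept=5 in)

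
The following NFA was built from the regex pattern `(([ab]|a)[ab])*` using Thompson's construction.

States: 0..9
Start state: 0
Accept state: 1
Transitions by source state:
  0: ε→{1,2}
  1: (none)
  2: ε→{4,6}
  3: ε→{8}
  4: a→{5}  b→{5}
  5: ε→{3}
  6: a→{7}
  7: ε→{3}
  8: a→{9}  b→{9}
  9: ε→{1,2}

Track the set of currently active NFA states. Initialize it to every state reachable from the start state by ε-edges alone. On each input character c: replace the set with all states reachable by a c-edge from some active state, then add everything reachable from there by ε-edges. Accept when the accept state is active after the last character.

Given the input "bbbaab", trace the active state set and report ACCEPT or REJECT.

S₀ = ε-closure({0}) = {0,1,2,4,6}
'b' @ 1: {3,5,8}
'b' @ 2: {1,2,4,6,9}  [accepting]
'b' @ 3: {3,5,8}
'a' @ 4: {1,2,4,6,9}  [accepting]
'a' @ 5: {3,5,7,8}
'b' @ 6: {1,2,4,6,9}  [accepting]
final: {1,2,4,6,9}; accept 1 in set

Answer: ACCEPT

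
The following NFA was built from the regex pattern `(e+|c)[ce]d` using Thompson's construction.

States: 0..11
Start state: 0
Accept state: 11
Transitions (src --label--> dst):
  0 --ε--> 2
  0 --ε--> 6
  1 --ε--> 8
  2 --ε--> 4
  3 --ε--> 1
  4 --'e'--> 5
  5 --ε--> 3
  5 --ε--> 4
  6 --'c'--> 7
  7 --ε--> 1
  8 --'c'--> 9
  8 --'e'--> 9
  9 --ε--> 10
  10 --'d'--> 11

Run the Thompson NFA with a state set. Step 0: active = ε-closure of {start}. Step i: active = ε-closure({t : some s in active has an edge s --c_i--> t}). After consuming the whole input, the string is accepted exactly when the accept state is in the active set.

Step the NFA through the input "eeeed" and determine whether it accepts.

Answer: ACCEPT

Steps:
start: ε-closure({0}) = {0,2,4,6}
'e' @ 1: {1,3,4,5,8}
'e' @ 2: {1,3,4,5,8,9,10}
'e' @ 3: {1,3,4,5,8,9,10}
'e' @ 4: {1,3,4,5,8,9,10}
'd' @ 5: {11}  [accepting]
end set {11} — state 11 in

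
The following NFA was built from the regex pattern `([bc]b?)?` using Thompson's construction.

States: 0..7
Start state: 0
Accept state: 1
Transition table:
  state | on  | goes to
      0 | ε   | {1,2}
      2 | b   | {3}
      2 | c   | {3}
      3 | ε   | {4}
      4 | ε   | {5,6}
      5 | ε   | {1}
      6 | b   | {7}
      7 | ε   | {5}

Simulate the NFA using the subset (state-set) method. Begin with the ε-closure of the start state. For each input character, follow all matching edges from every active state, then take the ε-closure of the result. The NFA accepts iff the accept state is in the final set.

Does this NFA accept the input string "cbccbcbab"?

S₀ = ε-closure({0}) = {0,1,2}
'c' @ 1: {1,3,4,5,6}  (accept∈set)
'b' @ 2: {1,5,7}  (accept∈set)
'c' @ 3: {}  — no active states
rest 'cbcbab' ignored (set empty)
after full input: {}  (accept=1 not in)

Answer: REJECT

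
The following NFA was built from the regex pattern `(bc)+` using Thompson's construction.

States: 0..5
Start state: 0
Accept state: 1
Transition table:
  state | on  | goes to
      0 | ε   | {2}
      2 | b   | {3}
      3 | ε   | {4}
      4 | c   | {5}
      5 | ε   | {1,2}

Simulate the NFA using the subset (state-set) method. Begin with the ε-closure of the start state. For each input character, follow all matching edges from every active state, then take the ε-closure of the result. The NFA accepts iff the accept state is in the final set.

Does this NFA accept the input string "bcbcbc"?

initial (ε-close {0}): {0,2}
'b' @ 1: {3,4}
'c' @ 2: {1,2,5}  ✓accept
'b' @ 3: {3,4}
'c' @ 4: {1,2,5}  ✓accept
'b' @ 5: {3,4}
'c' @ 6: {1,2,5}  ✓accept
end set {1,2,5} — state 1 in

Answer: ACCEPT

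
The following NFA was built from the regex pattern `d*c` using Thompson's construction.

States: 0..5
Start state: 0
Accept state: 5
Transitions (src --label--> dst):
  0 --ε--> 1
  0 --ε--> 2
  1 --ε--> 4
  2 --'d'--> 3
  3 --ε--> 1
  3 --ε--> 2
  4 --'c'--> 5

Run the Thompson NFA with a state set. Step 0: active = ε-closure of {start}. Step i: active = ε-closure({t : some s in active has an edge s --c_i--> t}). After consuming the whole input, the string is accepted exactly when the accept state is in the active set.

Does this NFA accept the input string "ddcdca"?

S₀ = ε-closure({0}) = {0,1,2,4}
'd' @ 1: {1,2,3,4}
'd' @ 2: {1,2,3,4}
'c' @ 3: {5}  ✓accept
'd' @ 4: {}  — no active states
rest 'ca' ignored (set empty)
after full input: {}  (accept=5 not in)

Answer: REJECT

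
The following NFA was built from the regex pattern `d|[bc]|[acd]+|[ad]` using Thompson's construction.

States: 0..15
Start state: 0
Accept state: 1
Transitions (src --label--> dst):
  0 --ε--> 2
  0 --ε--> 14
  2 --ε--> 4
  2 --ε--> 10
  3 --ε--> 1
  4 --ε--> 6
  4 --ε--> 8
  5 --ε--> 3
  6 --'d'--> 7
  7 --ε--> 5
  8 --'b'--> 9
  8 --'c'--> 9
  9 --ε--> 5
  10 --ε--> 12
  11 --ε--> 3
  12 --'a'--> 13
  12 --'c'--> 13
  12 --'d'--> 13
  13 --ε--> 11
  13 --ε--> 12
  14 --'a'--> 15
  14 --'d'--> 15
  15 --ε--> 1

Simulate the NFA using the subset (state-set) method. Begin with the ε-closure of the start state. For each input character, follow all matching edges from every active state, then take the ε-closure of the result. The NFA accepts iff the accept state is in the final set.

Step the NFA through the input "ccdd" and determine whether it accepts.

Answer: ACCEPT

Derivation:
start: ε-closure({0}) = {0,2,4,6,8,10,12,14}
'c' @ 1: {1,3,5,9,11,12,13}  ✓accept
'c' @ 2: {1,3,11,12,13}  ✓accept
'd' @ 3: {1,3,11,12,13}  ✓accept
'd' @ 4: {1,3,11,12,13}  ✓accept
after full input: {1,3,11,12,13}  (accept=1 in)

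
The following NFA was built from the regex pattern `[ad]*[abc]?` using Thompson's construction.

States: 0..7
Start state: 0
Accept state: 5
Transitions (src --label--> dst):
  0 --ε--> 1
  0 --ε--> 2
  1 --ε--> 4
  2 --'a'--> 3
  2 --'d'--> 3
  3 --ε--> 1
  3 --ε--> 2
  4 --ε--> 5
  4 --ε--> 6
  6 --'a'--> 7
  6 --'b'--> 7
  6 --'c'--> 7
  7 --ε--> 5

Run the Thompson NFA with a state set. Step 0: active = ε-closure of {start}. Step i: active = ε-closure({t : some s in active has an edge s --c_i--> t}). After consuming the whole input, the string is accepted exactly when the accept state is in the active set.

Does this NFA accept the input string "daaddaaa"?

Answer: ACCEPT

Trace:
initial (ε-close {0}): {0,1,2,4,5,6}
'd' @ 1: {1,2,3,4,5,6}  ✓accept
'a' @ 2: {1,2,3,4,5,6,7}  ✓accept
'a' @ 3: {1,2,3,4,5,6,7}  ✓accept
'd' @ 4: {1,2,3,4,5,6}  ✓accept
'd' @ 5: {1,2,3,4,5,6}  ✓accept
'a' @ 6: {1,2,3,4,5,6,7}  ✓accept
'a' @ 7: {1,2,3,4,5,6,7}  ✓accept
'a' @ 8: {1,2,3,4,5,6,7}  ✓accept
after full input: {1,2,3,4,5,6,7}  (accept=5 in)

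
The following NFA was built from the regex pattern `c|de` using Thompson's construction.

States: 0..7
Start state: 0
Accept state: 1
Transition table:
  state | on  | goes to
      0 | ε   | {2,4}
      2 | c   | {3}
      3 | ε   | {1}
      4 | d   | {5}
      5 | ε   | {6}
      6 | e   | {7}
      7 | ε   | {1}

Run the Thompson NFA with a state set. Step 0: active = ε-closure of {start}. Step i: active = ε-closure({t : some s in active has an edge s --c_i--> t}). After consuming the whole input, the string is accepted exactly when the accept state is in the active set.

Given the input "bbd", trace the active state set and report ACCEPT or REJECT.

initial (ε-close {0}): {0,2,4}
'b' @ 1: {}  — state set empty
rest 'bd' ignored (set empty)
final: {}; accept 1 not in set

Answer: REJECT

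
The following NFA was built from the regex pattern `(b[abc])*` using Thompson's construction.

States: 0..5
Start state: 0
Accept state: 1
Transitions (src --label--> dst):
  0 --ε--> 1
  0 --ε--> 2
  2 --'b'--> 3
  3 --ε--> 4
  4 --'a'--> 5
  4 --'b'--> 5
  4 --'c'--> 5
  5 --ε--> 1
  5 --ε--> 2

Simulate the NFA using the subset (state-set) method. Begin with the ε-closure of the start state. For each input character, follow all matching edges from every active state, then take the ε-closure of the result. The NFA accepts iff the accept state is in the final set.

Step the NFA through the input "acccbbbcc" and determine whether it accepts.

S₀ = ε-closure({0}) = {0,1,2}
'a' @ 1: {}  — dead — no transitions
rest 'cccbbbcc' ignored (set empty)
final: {}; accept 1 not in set

Answer: REJECT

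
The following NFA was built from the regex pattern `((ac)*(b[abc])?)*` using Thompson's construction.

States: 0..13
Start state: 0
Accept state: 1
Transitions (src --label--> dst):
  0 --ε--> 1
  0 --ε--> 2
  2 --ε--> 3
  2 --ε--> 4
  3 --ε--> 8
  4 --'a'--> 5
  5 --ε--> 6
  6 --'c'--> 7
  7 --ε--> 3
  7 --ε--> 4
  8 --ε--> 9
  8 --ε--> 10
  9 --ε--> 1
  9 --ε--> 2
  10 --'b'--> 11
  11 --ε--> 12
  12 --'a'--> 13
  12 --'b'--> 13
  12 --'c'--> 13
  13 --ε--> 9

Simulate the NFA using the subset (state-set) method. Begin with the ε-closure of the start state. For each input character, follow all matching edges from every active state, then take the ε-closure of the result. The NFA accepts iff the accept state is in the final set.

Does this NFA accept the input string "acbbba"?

S₀ = ε-closure({0}) = {0,1,2,3,4,8,9,10}
'a' @ 1: {5,6}
'c' @ 2: {1,2,3,4,7,8,9,10}  ✓accept
'b' @ 3: {11,12}
'b' @ 4: {1,2,3,4,8,9,10,13}  ✓accept
'b' @ 5: {11,12}
'a' @ 6: {1,2,3,4,8,9,10,13}  ✓accept
after full input: {1,2,3,4,8,9,10,13}  (accept=1 in)

Answer: ACCEPT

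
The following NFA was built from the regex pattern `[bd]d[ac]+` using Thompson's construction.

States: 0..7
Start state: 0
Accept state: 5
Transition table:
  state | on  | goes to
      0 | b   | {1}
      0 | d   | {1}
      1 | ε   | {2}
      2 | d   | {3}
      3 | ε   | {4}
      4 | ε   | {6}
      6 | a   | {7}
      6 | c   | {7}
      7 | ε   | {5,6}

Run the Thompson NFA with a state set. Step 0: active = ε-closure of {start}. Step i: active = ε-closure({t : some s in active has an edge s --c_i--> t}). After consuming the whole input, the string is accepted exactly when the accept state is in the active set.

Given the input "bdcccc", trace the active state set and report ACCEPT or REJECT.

Answer: ACCEPT

Derivation:
initial (ε-close {0}): {0}
'b' @ 1: {1,2}
'd' @ 2: {3,4,6}
'c' @ 3: {5,6,7}  (accept∈set)
'c' @ 4: {5,6,7}  (accept∈set)
'c' @ 5: {5,6,7}  (accept∈set)
'c' @ 6: {5,6,7}  (accept∈set)
final: {5,6,7}; accept 5 in set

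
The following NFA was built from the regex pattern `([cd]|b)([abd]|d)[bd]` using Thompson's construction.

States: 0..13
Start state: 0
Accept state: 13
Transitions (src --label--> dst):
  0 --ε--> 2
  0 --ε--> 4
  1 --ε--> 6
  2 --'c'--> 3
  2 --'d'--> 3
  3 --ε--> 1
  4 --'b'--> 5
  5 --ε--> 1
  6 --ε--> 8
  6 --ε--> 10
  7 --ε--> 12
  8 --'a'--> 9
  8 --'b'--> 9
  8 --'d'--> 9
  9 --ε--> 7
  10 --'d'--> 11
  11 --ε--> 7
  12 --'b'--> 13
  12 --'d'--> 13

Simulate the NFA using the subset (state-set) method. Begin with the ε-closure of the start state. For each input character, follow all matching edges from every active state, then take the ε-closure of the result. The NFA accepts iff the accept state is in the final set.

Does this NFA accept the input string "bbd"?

start: ε-closure({0}) = {0,2,4}
'b' @ 1: {1,5,6,8,10}
'b' @ 2: {7,9,12}
'd' @ 3: {13}  ✓accept
end set {13} — state 13 in

Answer: ACCEPT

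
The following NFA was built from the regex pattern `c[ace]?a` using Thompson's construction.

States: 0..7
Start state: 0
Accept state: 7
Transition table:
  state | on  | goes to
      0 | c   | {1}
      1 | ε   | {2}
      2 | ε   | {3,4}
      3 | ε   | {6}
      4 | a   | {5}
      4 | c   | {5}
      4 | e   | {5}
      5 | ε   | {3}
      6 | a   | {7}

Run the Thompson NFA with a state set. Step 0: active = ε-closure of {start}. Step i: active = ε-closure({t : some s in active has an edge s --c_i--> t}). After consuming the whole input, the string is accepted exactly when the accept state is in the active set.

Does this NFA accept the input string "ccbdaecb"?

S₀ = ε-closure({0}) = {0}
'c' @ 1: {1,2,3,4,6}
'c' @ 2: {3,5,6}
'b' @ 3: {}  — state set empty
rest 'daecb' ignored (set empty)
end set {} — state 7 not in

Answer: REJECT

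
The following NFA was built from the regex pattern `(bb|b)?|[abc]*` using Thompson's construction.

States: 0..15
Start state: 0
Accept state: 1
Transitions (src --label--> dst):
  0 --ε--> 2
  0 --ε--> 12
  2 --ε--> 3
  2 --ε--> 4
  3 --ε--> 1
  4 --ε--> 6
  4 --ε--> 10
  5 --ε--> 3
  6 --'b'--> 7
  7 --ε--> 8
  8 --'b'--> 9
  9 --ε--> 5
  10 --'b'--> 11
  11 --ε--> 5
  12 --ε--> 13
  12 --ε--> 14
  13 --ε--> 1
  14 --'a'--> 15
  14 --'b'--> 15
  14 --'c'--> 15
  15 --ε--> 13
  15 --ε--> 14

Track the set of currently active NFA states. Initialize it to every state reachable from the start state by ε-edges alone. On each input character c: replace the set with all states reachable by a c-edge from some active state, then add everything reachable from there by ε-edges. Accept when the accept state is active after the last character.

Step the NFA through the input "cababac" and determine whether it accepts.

initial (ε-close {0}): {0,1,2,3,4,6,10,12,13,14}
'c' @ 1: {1,13,14,15}  [accepting]
'a' @ 2: {1,13,14,15}  [accepting]
'b' @ 3: {1,13,14,15}  [accepting]
'a' @ 4: {1,13,14,15}  [accepting]
'b' @ 5: {1,13,14,15}  [accepting]
'a' @ 6: {1,13,14,15}  [accepting]
'c' @ 7: {1,13,14,15}  [accepting]
final: {1,13,14,15}; accept 1 in set

Answer: ACCEPT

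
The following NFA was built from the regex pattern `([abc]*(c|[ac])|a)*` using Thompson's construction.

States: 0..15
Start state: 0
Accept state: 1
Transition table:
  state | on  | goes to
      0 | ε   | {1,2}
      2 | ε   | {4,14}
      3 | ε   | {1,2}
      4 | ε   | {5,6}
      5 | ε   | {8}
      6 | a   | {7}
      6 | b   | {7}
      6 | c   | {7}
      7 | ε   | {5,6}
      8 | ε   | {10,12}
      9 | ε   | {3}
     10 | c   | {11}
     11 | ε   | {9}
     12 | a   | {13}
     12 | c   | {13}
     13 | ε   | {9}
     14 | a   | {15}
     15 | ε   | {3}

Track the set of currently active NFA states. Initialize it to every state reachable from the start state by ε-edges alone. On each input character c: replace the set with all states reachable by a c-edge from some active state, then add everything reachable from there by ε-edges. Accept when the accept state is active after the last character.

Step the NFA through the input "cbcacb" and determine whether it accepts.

start: ε-closure({0}) = {0,1,2,4,5,6,8,10,12,14}
'c' @ 1: {1,2,3,4,5,6,7,8,9,10,11,12,13,14}  (accept∈set)
'b' @ 2: {5,6,7,8,10,12}
'c' @ 3: {1,2,3,4,5,6,7,8,9,10,11,12,13,14}  (accept∈set)
'a' @ 4: {1,2,3,4,5,6,7,8,9,10,12,13,14,15}  (accept∈set)
'c' @ 5: {1,2,3,4,5,6,7,8,9,10,11,12,13,14}  (accept∈set)
'b' @ 6: {5,6,7,8,10,12}
after full input: {5,6,7,8,10,12}  (accept=1 not in)

Answer: REJECT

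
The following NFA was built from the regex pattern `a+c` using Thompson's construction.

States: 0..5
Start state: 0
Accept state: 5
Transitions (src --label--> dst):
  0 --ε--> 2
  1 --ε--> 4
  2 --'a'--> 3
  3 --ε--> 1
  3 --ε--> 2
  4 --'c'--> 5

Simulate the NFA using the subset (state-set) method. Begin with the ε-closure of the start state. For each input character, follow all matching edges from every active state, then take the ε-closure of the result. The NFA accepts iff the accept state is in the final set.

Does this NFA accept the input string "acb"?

S₀ = ε-closure({0}) = {0,2}
'a' @ 1: {1,2,3,4}
'c' @ 2: {5}  (accept∈set)
'b' @ 3: {}  — no active states
end set {} — state 5 not in

Answer: REJECT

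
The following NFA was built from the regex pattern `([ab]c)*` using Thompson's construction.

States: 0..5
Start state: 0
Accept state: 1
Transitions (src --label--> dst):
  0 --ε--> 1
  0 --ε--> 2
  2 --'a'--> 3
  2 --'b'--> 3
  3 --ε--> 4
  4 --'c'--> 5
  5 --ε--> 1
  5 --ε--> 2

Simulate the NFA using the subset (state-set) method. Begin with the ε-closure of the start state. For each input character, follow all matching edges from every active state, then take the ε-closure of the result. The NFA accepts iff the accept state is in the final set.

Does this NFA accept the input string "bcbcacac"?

start: ε-closure({0}) = {0,1,2}
'b' @ 1: {3,4}
'c' @ 2: {1,2,5}  ✓accept
'b' @ 3: {3,4}
'c' @ 4: {1,2,5}  ✓accept
'a' @ 5: {3,4}
'c' @ 6: {1,2,5}  ✓accept
'a' @ 7: {3,4}
'c' @ 8: {1,2,5}  ✓accept
final: {1,2,5}; accept 1 in set

Answer: ACCEPT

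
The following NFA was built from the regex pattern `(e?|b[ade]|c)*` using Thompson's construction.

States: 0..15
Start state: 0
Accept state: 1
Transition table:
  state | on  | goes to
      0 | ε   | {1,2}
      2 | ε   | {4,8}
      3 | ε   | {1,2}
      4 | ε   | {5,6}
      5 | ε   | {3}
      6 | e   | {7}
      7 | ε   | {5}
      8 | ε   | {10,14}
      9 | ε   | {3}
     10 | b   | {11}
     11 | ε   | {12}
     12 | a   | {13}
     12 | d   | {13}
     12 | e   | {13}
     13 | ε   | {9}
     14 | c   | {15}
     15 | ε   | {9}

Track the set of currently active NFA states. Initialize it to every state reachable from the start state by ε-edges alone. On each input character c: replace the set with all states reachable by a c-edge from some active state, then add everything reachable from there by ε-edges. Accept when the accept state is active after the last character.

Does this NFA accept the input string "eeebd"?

Answer: ACCEPT

Trace:
initial (ε-close {0}): {0,1,2,3,4,5,6,8,10,14}
'e' @ 1: {1,2,3,4,5,6,7,8,10,14}  (accept∈set)
'e' @ 2: {1,2,3,4,5,6,7,8,10,14}  (accept∈set)
'e' @ 3: {1,2,3,4,5,6,7,8,10,14}  (accept∈set)
'b' @ 4: {11,12}
'd' @ 5: {1,2,3,4,5,6,8,9,10,13,14}  (accept∈set)
final: {1,2,3,4,5,6,8,9,10,13,14}; accept 1 in set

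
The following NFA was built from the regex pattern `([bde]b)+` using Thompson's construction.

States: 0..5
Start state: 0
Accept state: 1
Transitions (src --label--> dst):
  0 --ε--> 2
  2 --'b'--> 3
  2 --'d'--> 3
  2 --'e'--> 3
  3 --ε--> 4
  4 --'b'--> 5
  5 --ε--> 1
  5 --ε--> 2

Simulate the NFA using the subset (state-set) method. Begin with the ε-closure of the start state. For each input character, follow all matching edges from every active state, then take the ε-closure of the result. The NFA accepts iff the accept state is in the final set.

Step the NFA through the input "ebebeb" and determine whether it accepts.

Answer: ACCEPT

Steps:
S₀ = ε-closure({0}) = {0,2}
'e' @ 1: {3,4}
'b' @ 2: {1,2,5}  (accept∈set)
'e' @ 3: {3,4}
'b' @ 4: {1,2,5}  (accept∈set)
'e' @ 5: {3,4}
'b' @ 6: {1,2,5}  (accept∈set)
final: {1,2,5}; accept 1 in set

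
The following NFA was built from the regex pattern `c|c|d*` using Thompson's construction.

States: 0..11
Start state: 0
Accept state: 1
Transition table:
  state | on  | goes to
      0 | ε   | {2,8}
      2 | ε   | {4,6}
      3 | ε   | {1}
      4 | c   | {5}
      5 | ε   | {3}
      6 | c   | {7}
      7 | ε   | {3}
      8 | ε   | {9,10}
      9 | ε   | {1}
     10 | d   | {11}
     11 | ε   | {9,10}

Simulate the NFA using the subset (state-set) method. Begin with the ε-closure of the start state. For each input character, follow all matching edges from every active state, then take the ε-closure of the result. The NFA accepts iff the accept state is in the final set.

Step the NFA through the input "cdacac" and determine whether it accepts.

start: ε-closure({0}) = {0,1,2,4,6,8,9,10}
'c' @ 1: {1,3,5,7}  [accepting]
'd' @ 2: {}  — no active states
rest 'acac' ignored (set empty)
after full input: {}  (accept=1 not in)

Answer: REJECT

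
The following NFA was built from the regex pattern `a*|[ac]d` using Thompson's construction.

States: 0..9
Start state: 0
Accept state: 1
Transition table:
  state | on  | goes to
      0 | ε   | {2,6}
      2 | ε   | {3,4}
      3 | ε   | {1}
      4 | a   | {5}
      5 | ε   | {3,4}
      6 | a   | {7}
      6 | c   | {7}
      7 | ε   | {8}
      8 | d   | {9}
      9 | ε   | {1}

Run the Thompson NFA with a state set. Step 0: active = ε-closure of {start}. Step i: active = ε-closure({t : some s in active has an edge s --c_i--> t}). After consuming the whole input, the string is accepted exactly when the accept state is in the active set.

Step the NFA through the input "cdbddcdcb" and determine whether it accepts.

initial (ε-close {0}): {0,1,2,3,4,6}
'c' @ 1: {7,8}
'd' @ 2: {1,9}  ✓accept
'b' @ 3: {}  — state set empty
rest 'ddcdcb' ignored (set empty)
final: {}; accept 1 not in set

Answer: REJECT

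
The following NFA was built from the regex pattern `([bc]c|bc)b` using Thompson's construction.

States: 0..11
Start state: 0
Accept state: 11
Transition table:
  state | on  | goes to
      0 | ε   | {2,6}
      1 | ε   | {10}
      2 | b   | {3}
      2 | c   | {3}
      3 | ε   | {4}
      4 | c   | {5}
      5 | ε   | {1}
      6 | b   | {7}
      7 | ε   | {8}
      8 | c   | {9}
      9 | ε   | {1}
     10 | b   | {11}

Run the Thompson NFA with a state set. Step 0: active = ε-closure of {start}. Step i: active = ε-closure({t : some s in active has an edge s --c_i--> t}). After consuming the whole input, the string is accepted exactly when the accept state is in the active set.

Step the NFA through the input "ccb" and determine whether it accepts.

S₀ = ε-closure({0}) = {0,2,6}
'c' @ 1: {3,4}
'c' @ 2: {1,5,10}
'b' @ 3: {11}  [accepting]
after full input: {11}  (accept=11 in)

Answer: ACCEPT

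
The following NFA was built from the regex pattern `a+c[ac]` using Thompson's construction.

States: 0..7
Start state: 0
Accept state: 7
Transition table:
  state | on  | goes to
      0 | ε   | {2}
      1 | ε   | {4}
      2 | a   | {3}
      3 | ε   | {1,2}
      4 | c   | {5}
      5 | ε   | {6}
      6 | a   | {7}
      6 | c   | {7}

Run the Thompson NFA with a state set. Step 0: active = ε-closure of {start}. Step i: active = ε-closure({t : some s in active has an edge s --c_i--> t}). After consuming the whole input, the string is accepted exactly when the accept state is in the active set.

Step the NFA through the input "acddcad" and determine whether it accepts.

Answer: REJECT

Steps:
start: ε-closure({0}) = {0,2}
'a' @ 1: {1,2,3,4}
'c' @ 2: {5,6}
'd' @ 3: {}  — dead — no transitions
rest 'dcad' ignored (set empty)
final: {}; accept 7 not in set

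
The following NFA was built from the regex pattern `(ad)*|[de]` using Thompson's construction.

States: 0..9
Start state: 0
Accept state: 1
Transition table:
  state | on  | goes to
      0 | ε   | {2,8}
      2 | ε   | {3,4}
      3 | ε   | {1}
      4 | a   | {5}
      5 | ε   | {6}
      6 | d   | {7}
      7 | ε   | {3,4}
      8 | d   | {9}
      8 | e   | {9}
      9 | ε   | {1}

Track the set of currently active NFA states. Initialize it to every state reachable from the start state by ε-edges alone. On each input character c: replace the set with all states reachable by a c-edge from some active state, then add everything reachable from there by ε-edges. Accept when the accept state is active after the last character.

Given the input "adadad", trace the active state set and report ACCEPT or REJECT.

start: ε-closure({0}) = {0,1,2,3,4,8}
'a' @ 1: {5,6}
'd' @ 2: {1,3,4,7}  [accepting]
'a' @ 3: {5,6}
'd' @ 4: {1,3,4,7}  [accepting]
'a' @ 5: {5,6}
'd' @ 6: {1,3,4,7}  [accepting]
final: {1,3,4,7}; accept 1 in set

Answer: ACCEPT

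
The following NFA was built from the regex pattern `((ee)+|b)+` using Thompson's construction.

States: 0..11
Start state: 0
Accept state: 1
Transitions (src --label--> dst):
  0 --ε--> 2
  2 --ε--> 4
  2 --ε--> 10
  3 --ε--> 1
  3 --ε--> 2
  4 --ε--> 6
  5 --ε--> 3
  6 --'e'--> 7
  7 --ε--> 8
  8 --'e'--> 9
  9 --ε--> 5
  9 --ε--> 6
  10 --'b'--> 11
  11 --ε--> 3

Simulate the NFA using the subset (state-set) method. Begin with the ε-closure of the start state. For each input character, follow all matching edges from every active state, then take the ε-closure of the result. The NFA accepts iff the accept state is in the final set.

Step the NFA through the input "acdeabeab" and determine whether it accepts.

initial (ε-close {0}): {0,2,4,6,10}
'a' @ 1: {}  — state set empty
rest 'cdeabeab' ignored (set empty)
after full input: {}  (accept=1 not in)

Answer: REJECT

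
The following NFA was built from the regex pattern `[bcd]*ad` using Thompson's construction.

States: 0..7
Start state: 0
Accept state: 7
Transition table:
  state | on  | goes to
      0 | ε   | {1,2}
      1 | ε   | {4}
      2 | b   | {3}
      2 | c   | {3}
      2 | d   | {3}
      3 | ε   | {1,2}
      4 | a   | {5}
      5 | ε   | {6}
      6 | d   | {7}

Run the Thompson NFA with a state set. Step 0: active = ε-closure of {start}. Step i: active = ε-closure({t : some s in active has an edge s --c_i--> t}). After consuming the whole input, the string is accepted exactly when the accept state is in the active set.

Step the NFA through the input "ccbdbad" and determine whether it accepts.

Answer: ACCEPT

Trace:
S₀ = ε-closure({0}) = {0,1,2,4}
'c' @ 1: {1,2,3,4}
'c' @ 2: {1,2,3,4}
'b' @ 3: {1,2,3,4}
'd' @ 4: {1,2,3,4}
'b' @ 5: {1,2,3,4}
'a' @ 6: {5,6}
'd' @ 7: {7}  ✓accept
final: {7}; accept 7 in set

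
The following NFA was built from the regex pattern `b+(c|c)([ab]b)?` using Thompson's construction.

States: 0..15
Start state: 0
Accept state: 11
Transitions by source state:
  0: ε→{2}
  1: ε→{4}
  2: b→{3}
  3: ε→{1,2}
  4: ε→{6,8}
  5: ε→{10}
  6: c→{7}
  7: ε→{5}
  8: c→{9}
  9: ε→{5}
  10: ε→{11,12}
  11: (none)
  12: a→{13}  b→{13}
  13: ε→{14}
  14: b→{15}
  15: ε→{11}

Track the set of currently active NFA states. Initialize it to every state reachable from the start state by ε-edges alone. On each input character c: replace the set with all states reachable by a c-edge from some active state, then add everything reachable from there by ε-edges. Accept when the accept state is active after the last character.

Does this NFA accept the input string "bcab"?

initial (ε-close {0}): {0,2}
'b' @ 1: {1,2,3,4,6,8}
'c' @ 2: {5,7,9,10,11,12}  [accepting]
'a' @ 3: {13,14}
'b' @ 4: {11,15}  [accepting]
end set {11,15} — state 11 in

Answer: ACCEPT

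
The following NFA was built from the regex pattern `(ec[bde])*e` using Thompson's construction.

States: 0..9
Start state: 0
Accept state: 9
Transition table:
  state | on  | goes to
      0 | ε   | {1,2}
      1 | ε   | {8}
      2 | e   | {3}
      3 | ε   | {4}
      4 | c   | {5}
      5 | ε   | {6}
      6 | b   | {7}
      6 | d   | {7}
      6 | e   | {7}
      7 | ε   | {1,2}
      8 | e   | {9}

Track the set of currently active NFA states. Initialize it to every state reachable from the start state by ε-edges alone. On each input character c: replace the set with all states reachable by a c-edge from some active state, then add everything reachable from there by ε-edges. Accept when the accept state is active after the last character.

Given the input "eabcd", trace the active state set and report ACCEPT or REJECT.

initial (ε-close {0}): {0,1,2,8}
'e' @ 1: {3,4,9}  [accepting]
'a' @ 2: {}  — dead — no transitions
rest 'bcd' ignored (set empty)
after full input: {}  (accept=9 not in)

Answer: REJECT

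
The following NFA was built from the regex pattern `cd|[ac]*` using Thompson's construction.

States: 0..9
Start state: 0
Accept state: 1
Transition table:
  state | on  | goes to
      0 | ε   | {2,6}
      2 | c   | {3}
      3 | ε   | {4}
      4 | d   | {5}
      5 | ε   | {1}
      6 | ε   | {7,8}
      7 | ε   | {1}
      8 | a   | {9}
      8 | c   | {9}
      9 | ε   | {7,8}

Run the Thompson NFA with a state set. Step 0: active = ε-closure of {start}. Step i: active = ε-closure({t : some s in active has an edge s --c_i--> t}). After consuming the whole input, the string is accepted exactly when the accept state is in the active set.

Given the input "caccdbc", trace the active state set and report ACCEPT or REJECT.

Answer: REJECT

Derivation:
start: ε-closure({0}) = {0,1,2,6,7,8}
'c' @ 1: {1,3,4,7,8,9}  (accept∈set)
'a' @ 2: {1,7,8,9}  (accept∈set)
'c' @ 3: {1,7,8,9}  (accept∈set)
'c' @ 4: {1,7,8,9}  (accept∈set)
'd' @ 5: {}  — state set empty
rest 'bc' ignored (set empty)
final: {}; accept 1 not in set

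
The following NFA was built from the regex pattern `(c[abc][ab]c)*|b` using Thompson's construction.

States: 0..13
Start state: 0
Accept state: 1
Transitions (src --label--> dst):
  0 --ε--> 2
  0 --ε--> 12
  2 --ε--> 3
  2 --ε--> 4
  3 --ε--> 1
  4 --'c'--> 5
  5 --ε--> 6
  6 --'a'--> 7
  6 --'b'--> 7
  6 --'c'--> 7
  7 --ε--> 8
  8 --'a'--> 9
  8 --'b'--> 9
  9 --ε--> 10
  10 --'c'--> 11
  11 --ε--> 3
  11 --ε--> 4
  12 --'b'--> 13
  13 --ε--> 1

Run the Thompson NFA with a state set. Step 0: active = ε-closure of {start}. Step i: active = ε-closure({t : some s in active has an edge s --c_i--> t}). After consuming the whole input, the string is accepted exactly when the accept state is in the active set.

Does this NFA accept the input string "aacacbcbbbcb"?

initial (ε-close {0}): {0,1,2,3,4,12}
'a' @ 1: {}  — state set empty
rest 'acacbcbbbcb' ignored (set empty)
end set {} — state 1 not in

Answer: REJECT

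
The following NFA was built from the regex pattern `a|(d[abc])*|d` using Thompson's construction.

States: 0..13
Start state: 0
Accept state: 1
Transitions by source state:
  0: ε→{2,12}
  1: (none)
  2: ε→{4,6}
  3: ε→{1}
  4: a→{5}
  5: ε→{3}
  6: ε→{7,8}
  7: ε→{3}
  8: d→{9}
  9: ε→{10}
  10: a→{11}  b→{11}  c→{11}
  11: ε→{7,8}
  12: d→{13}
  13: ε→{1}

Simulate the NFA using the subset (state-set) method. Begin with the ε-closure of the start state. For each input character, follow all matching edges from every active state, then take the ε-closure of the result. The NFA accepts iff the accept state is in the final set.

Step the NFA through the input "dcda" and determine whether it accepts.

Answer: ACCEPT

Steps:
S₀ = ε-closure({0}) = {0,1,2,3,4,6,7,8,12}
'd' @ 1: {1,9,10,13}  [accepting]
'c' @ 2: {1,3,7,8,11}  [accepting]
'd' @ 3: {9,10}
'a' @ 4: {1,3,7,8,11}  [accepting]
after full input: {1,3,7,8,11}  (accept=1 in)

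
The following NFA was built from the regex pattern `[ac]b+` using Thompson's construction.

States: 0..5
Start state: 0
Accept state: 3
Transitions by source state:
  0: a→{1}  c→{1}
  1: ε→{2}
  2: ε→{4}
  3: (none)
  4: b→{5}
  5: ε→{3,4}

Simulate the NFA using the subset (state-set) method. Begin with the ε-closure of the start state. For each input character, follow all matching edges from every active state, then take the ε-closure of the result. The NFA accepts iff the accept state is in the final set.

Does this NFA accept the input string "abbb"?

Answer: ACCEPT

Trace:
start: ε-closure({0}) = {0}
'a' @ 1: {1,2,4}
'b' @ 2: {3,4,5}  ✓accept
'b' @ 3: {3,4,5}  ✓accept
'b' @ 4: {3,4,5}  ✓accept
after full input: {3,4,5}  (accept=3 in)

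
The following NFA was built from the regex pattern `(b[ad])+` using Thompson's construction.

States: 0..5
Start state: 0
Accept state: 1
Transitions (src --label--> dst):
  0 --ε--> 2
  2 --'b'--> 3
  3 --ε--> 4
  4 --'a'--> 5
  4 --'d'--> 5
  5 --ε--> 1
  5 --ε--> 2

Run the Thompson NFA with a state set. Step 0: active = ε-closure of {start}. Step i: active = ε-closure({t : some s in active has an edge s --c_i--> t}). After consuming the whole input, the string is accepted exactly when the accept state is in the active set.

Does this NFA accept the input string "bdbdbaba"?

Answer: ACCEPT

Derivation:
start: ε-closure({0}) = {0,2}
'b' @ 1: {3,4}
'd' @ 2: {1,2,5}  [accepting]
'b' @ 3: {3,4}
'd' @ 4: {1,2,5}  [accepting]
'b' @ 5: {3,4}
'a' @ 6: {1,2,5}  [accepting]
'b' @ 7: {3,4}
'a' @ 8: {1,2,5}  [accepting]
after full input: {1,2,5}  (accept=1 in)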